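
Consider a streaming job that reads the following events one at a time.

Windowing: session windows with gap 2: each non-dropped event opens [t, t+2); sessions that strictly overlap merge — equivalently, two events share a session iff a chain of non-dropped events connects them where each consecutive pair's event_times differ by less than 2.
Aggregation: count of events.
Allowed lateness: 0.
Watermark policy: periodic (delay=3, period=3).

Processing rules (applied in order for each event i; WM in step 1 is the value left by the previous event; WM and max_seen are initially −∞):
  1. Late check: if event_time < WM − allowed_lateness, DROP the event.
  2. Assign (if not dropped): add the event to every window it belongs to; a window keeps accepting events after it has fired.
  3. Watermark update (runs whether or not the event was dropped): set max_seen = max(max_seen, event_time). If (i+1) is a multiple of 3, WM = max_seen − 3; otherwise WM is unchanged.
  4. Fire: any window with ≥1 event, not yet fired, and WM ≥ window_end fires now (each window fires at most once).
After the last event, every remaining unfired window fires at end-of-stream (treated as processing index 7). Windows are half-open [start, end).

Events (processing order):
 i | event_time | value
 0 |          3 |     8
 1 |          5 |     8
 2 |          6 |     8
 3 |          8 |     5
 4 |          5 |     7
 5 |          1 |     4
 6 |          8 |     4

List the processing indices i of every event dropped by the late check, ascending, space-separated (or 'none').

5

i=0 t=3 v=8: → [3,5); WM=−∞
i=1 t=5 v=8: → [5,7); WM=−∞
i=2 t=6 v=8: → [5,8); WM=3
i=3 t=8 v=5: → [8,10); WM=3
i=4 t=5 v=7: → [5,8); WM=3
i=5 t=1 v=4: DROP (t<3-0); WM=5
i=6 t=8 v=4: → [8,10); WM=5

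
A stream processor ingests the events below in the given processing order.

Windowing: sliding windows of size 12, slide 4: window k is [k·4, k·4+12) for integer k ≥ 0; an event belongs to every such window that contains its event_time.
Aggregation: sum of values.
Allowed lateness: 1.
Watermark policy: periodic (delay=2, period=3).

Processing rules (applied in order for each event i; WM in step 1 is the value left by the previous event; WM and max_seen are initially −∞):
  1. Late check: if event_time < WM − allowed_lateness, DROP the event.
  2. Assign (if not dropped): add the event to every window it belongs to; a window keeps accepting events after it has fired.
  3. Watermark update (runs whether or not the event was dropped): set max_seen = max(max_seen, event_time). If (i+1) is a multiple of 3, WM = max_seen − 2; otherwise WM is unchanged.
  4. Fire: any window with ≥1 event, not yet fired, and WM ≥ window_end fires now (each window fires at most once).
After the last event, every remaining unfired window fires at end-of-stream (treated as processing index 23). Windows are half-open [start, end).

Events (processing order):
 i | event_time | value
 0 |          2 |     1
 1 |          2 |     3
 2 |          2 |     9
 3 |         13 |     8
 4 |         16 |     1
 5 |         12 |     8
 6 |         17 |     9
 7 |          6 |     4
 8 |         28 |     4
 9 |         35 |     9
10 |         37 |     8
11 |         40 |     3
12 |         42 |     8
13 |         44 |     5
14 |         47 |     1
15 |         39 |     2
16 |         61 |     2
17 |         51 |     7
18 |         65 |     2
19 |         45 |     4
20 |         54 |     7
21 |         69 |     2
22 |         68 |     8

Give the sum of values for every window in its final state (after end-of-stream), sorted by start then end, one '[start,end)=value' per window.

i=0 t=2 v=1: → [0,12); WM=−∞
i=1 t=2 v=3: → [0,12); WM=−∞
i=2 t=2 v=9: → [0,12); WM=0
i=3 t=13 v=8: → [12,24),[8,20),[4,16); WM=0
i=4 t=16 v=1: → [16,28),[12,24),[8,20); WM=0
i=5 t=12 v=8: → [12,24),[8,20),[4,16); WM=14; [0,12) fires=13
i=6 t=17 v=9: → [16,28),[12,24),[8,20); WM=14
i=7 t=6 v=4: DROP (t<14-1); WM=14
i=8 t=28 v=4: → [28,40),[24,36),[20,32); WM=26; [4,16) fires=16 [8,20) fires=26 [12,24) fires=26
i=9 t=35 v=9: → [32,44),[28,40),[24,36); WM=26
i=10 t=37 v=8: → [36,48),[32,44),[28,40); WM=26
i=11 t=40 v=3: → [40,52),[36,48),[32,44); WM=38; [16,28) fires=10 [20,32) fires=4 [24,36) fires=13
i=12 t=42 v=8: → [40,52),[36,48),[32,44); WM=38
i=13 t=44 v=5: → [44,56),[40,52),[36,48); WM=38
i=14 t=47 v=1: → [44,56),[40,52),[36,48); WM=45; [28,40) fires=21 [32,44) fires=28
i=15 t=39 v=2: DROP (t<45-1); WM=45
i=16 t=61 v=2: → [60,72),[56,68),[52,64); WM=45
i=17 t=51 v=7: → [48,60),[44,56),[40,52); WM=59; [36,48) fires=25 [40,52) fires=24 [44,56) fires=13
i=18 t=65 v=2: → [64,76),[60,72),[56,68); WM=59
i=19 t=45 v=4: DROP (t<59-1); WM=59
i=20 t=54 v=7: DROP (t<59-1); WM=63; [48,60) fires=7
i=21 t=69 v=2: → [68,80),[64,76),[60,72); WM=63
i=22 t=68 v=8: → [68,80),[64,76),[60,72); WM=63

[0,12)=13 [4,16)=16 [8,20)=26 [12,24)=26 [16,28)=10 [20,32)=4 [24,36)=13 [28,40)=21 [32,44)=28 [36,48)=25 [40,52)=24 [44,56)=13 [48,60)=7 [52,64)=2 [56,68)=4 [60,72)=14 [64,76)=12 [68,80)=10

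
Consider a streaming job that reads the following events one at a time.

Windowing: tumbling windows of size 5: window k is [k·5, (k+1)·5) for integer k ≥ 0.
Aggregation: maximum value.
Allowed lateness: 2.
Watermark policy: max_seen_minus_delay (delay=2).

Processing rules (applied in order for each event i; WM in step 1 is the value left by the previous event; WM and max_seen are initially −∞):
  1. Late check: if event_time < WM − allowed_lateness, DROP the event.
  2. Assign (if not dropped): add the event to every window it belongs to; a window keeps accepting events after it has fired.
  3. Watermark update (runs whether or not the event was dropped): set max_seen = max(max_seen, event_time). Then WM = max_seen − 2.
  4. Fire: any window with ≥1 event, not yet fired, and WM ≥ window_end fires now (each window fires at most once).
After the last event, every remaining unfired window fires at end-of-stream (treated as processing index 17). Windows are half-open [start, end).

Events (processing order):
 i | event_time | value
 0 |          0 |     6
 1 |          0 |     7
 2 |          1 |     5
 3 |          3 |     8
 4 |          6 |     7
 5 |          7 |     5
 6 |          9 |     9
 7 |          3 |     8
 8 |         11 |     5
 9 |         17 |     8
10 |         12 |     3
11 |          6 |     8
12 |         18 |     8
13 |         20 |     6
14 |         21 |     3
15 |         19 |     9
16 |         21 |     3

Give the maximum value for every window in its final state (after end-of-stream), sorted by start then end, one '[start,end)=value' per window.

i=0 t=0 v=6: → [0,5); WM=-2
i=1 t=0 v=7: → [0,5); WM=-2
i=2 t=1 v=5: → [0,5); WM=-1
i=3 t=3 v=8: → [0,5); WM=1
i=4 t=6 v=7: → [5,10); WM=4
i=5 t=7 v=5: → [5,10); WM=5; [0,5) fires=8
i=6 t=9 v=9: → [5,10); WM=7
i=7 t=3 v=8: DROP (t<7-2); WM=7
i=8 t=11 v=5: → [10,15); WM=9
i=9 t=17 v=8: → [15,20); WM=15; [5,10) fires=9 [10,15) fires=5
i=10 t=12 v=3: DROP (t<15-2); WM=15
i=11 t=6 v=8: DROP (t<15-2); WM=15
i=12 t=18 v=8: → [15,20); WM=16
i=13 t=20 v=6: → [20,25); WM=18
i=14 t=21 v=3: → [20,25); WM=19
i=15 t=19 v=9: → [15,20); WM=19
i=16 t=21 v=3: → [20,25); WM=19

[0,5)=8 [5,10)=9 [10,15)=5 [15,20)=9 [20,25)=6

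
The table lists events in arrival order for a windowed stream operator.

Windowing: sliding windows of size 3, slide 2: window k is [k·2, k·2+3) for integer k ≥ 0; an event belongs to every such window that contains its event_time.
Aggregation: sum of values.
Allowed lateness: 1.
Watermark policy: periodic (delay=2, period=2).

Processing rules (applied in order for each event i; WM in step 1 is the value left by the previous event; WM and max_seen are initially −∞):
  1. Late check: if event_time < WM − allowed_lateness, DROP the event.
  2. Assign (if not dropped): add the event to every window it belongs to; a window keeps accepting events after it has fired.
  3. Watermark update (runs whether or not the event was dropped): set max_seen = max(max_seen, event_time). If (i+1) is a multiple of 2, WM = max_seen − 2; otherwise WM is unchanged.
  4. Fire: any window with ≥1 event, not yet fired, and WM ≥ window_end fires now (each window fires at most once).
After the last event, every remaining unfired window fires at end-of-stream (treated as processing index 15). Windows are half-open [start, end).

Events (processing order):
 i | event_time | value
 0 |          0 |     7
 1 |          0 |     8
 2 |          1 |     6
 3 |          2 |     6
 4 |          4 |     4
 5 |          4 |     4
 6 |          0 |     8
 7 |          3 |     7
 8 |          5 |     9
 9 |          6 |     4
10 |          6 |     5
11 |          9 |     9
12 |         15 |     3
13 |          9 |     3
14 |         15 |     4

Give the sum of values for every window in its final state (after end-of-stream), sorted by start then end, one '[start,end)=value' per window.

[0,3)=27 [2,5)=21 [4,7)=26 [6,9)=9 [8,11)=12 [14,17)=7

i=0 t=0 v=7: → [0,3); WM=−∞
i=1 t=0 v=8: → [0,3); WM=-2
i=2 t=1 v=6: → [0,3); WM=-2
i=3 t=2 v=6: → [2,5),[0,3); WM=0
i=4 t=4 v=4: → [4,7),[2,5); WM=0
i=5 t=4 v=4: → [4,7),[2,5); WM=2
i=6 t=0 v=8: DROP (t<2-1); WM=2
i=7 t=3 v=7: → [2,5); WM=2
i=8 t=5 v=9: → [4,7); WM=2
i=9 t=6 v=4: → [6,9),[4,7); WM=4; [0,3) fires=27
i=10 t=6 v=5: → [6,9),[4,7); WM=4
i=11 t=9 v=9: → [8,11); WM=7; [2,5) fires=21 [4,7) fires=26
i=12 t=15 v=3: → [14,17); WM=7
i=13 t=9 v=3: → [8,11); WM=13; [6,9) fires=9 [8,11) fires=12
i=14 t=15 v=4: → [14,17); WM=13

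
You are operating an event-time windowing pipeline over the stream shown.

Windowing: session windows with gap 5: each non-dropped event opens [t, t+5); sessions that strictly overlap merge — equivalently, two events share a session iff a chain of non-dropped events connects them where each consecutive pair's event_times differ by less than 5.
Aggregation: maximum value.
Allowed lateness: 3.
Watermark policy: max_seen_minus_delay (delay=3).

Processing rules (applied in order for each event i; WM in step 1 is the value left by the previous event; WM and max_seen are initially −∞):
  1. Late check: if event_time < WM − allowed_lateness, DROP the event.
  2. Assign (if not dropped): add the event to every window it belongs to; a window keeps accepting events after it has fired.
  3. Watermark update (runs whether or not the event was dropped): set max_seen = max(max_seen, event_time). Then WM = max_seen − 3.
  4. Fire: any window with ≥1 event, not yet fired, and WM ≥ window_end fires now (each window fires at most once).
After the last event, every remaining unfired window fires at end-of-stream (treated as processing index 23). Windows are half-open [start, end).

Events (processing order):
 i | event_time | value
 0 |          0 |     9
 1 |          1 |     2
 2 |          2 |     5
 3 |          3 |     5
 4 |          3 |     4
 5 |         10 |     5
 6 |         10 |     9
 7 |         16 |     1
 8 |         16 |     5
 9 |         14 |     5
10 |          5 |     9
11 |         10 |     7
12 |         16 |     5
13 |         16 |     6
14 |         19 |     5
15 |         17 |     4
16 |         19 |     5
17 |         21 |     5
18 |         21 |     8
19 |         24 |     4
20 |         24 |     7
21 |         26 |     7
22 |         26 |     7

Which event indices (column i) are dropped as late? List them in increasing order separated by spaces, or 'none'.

i=0 t=0 v=9: → [0,5); WM=-3
i=1 t=1 v=2: → [0,6); WM=-2
i=2 t=2 v=5: → [0,7); WM=-1
i=3 t=3 v=5: → [0,8); WM=0
i=4 t=3 v=4: → [0,8); WM=0
i=5 t=10 v=5: → [10,15); WM=7
i=6 t=10 v=9: → [10,15); WM=7
i=7 t=16 v=1: → [16,21); WM=13
i=8 t=16 v=5: → [16,21); WM=13
i=9 t=14 v=5: → [10,21); WM=13
i=10 t=5 v=9: DROP (t<13-3); WM=13
i=11 t=10 v=7: → [10,21); WM=13
i=12 t=16 v=5: → [10,21); WM=13
i=13 t=16 v=6: → [10,21); WM=13
i=14 t=19 v=5: → [10,24); WM=16
i=15 t=17 v=4: → [10,24); WM=16
i=16 t=19 v=5: → [10,24); WM=16
i=17 t=21 v=5: → [10,26); WM=18
i=18 t=21 v=8: → [10,26); WM=18
i=19 t=24 v=4: → [10,29); WM=21
i=20 t=24 v=7: → [10,29); WM=21
i=21 t=26 v=7: → [10,31); WM=23
i=22 t=26 v=7: → [10,31); WM=23

10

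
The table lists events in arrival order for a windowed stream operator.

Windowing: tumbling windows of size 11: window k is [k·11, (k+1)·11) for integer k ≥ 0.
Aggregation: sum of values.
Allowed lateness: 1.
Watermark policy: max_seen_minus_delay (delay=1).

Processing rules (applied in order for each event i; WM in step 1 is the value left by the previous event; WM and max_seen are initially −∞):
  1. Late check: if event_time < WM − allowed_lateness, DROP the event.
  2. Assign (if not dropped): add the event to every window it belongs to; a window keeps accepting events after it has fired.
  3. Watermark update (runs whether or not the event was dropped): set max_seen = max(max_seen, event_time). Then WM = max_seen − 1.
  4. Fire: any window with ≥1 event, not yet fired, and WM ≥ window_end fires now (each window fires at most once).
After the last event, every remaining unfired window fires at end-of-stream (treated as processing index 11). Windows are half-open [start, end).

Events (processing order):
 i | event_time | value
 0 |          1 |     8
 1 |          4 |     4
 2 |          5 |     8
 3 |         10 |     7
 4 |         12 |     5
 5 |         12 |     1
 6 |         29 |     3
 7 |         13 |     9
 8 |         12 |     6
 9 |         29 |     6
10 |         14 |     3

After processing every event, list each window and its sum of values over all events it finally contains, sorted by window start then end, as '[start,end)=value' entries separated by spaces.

[0,11)=27 [11,22)=6 [22,33)=9

i=0 t=1 v=8: → [0,11); WM=0
i=1 t=4 v=4: → [0,11); WM=3
i=2 t=5 v=8: → [0,11); WM=4
i=3 t=10 v=7: → [0,11); WM=9
i=4 t=12 v=5: → [11,22); WM=11; [0,11) fires=27
i=5 t=12 v=1: → [11,22); WM=11
i=6 t=29 v=3: → [22,33); WM=28; [11,22) fires=6
i=7 t=13 v=9: DROP (t<28-1); WM=28
i=8 t=12 v=6: DROP (t<28-1); WM=28
i=9 t=29 v=6: → [22,33); WM=28
i=10 t=14 v=3: DROP (t<28-1); WM=28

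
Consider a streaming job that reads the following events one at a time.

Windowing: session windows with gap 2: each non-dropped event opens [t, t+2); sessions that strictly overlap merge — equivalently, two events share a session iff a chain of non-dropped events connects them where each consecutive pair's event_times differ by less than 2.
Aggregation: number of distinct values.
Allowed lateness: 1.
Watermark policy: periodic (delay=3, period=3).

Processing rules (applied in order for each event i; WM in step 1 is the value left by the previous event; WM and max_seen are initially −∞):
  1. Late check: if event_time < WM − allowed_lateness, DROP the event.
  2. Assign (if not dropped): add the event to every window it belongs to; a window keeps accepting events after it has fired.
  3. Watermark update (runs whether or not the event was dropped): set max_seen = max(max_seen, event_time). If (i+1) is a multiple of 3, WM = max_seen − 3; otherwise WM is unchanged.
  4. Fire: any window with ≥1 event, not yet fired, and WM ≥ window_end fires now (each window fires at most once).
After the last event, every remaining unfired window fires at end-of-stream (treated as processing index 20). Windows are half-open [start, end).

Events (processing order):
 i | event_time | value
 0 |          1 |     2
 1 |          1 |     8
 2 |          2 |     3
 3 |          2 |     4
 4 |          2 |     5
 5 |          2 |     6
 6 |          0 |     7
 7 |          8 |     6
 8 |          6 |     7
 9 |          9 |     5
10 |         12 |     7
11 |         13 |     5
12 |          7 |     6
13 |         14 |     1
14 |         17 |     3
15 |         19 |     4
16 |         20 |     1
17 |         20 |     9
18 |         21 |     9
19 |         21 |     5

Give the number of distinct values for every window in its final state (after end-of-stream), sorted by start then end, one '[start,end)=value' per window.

[0,4)=7 [6,8)=1 [8,11)=2 [12,16)=3 [17,19)=1 [19,23)=4

i=0 t=1 v=2: → [1,3); WM=−∞
i=1 t=1 v=8: → [1,3); WM=−∞
i=2 t=2 v=3: → [1,4); WM=-1
i=3 t=2 v=4: → [1,4); WM=-1
i=4 t=2 v=5: → [1,4); WM=-1
i=5 t=2 v=6: → [1,4); WM=-1
i=6 t=0 v=7: → [0,4); WM=-1
i=7 t=8 v=6: → [8,10); WM=-1
i=8 t=6 v=7: → [6,8); WM=5
i=9 t=9 v=5: → [8,11); WM=5
i=10 t=12 v=7: → [12,14); WM=5
i=11 t=13 v=5: → [12,15); WM=10
i=12 t=7 v=6: DROP (t<10-1); WM=10
i=13 t=14 v=1: → [12,16); WM=10
i=14 t=17 v=3: → [17,19); WM=14
i=15 t=19 v=4: → [19,21); WM=14
i=16 t=20 v=1: → [19,22); WM=14
i=17 t=20 v=9: → [19,22); WM=17
i=18 t=21 v=9: → [19,23); WM=17
i=19 t=21 v=5: → [19,23); WM=17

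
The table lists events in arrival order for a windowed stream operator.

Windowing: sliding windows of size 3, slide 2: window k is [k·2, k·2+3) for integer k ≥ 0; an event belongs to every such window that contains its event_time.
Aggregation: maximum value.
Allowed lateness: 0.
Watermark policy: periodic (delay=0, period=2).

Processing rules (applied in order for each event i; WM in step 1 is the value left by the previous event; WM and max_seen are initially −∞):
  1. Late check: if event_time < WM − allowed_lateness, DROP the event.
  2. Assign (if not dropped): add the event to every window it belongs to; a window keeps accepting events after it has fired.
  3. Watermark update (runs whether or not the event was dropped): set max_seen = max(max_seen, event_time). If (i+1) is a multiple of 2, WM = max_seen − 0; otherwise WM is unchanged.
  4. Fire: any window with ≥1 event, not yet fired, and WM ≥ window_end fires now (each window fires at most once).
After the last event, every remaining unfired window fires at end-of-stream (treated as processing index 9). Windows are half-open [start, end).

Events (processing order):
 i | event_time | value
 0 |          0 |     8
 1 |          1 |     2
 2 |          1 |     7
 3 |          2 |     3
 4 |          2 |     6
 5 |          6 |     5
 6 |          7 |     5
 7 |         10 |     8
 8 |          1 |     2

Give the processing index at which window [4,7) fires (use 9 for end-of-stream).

i=0 t=0 v=8: → [0,3); WM=−∞
i=1 t=1 v=2: → [0,3); WM=1
i=2 t=1 v=7: → [0,3); WM=1
i=3 t=2 v=3: → [2,5),[0,3); WM=2
i=4 t=2 v=6: → [2,5),[0,3); WM=2
i=5 t=6 v=5: → [6,9),[4,7); WM=6; [0,3) fires=8 [2,5) fires=6
i=6 t=7 v=5: → [6,9); WM=6
i=7 t=10 v=8: → [10,13),[8,11); WM=10; [4,7) fires=5 [6,9) fires=5
i=8 t=1 v=2: DROP (t<10-0); WM=10

7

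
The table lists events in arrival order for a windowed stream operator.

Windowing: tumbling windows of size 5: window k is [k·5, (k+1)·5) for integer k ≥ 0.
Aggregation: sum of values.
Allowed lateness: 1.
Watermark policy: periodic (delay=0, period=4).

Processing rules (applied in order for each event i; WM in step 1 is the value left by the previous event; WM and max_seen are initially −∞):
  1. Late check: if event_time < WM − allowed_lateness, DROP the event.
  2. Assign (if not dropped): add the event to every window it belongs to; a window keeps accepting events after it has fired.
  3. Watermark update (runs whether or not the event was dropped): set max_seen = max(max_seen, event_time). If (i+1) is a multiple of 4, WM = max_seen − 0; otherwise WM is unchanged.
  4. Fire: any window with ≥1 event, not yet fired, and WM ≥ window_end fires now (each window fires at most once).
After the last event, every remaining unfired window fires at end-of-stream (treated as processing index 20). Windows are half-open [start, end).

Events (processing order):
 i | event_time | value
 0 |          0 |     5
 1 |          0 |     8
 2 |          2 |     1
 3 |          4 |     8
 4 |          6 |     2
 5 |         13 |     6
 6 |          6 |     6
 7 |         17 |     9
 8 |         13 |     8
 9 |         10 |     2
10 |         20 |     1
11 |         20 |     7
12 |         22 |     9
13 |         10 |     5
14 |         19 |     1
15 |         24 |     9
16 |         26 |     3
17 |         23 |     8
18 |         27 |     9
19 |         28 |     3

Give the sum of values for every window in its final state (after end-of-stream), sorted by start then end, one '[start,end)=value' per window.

i=0 t=0 v=5: → [0,5); WM=−∞
i=1 t=0 v=8: → [0,5); WM=−∞
i=2 t=2 v=1: → [0,5); WM=−∞
i=3 t=4 v=8: → [0,5); WM=4
i=4 t=6 v=2: → [5,10); WM=4
i=5 t=13 v=6: → [10,15); WM=4
i=6 t=6 v=6: → [5,10); WM=4
i=7 t=17 v=9: → [15,20); WM=17; [0,5) fires=22 [5,10) fires=8 [10,15) fires=6
i=8 t=13 v=8: DROP (t<17-1); WM=17
i=9 t=10 v=2: DROP (t<17-1); WM=17
i=10 t=20 v=1: → [20,25); WM=17
i=11 t=20 v=7: → [20,25); WM=20; [15,20) fires=9
i=12 t=22 v=9: → [20,25); WM=20
i=13 t=10 v=5: DROP (t<20-1); WM=20
i=14 t=19 v=1: → [15,20); WM=20
i=15 t=24 v=9: → [20,25); WM=24
i=16 t=26 v=3: → [25,30); WM=24
i=17 t=23 v=8: → [20,25); WM=24
i=18 t=27 v=9: → [25,30); WM=24
i=19 t=28 v=3: → [25,30); WM=28; [20,25) fires=34

[0,5)=22 [5,10)=8 [10,15)=6 [15,20)=10 [20,25)=34 [25,30)=15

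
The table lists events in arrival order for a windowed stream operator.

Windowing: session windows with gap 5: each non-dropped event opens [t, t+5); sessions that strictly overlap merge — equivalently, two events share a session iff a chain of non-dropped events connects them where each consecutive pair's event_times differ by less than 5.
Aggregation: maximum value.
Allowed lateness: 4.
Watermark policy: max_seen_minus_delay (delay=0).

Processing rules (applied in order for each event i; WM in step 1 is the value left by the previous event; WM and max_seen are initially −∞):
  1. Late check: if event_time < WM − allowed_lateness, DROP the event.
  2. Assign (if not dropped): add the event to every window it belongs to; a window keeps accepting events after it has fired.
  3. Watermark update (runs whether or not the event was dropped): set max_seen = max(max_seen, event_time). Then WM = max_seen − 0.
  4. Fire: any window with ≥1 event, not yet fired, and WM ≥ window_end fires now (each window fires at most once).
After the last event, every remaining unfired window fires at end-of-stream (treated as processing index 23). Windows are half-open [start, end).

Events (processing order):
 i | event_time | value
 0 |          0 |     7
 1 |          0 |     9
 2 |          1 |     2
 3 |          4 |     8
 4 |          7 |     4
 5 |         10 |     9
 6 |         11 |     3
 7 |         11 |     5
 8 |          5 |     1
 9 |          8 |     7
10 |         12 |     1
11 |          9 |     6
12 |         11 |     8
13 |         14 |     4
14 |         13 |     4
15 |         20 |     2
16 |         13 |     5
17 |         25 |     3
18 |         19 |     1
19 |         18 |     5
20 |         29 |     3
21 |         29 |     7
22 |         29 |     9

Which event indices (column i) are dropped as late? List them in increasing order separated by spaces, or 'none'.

8 16 18 19

i=0 t=0 v=7: → [0,5); WM=0
i=1 t=0 v=9: → [0,5); WM=0
i=2 t=1 v=2: → [0,6); WM=1
i=3 t=4 v=8: → [0,9); WM=4
i=4 t=7 v=4: → [0,12); WM=7
i=5 t=10 v=9: → [0,15); WM=10
i=6 t=11 v=3: → [0,16); WM=11
i=7 t=11 v=5: → [0,16); WM=11
i=8 t=5 v=1: DROP (t<11-4); WM=11
i=9 t=8 v=7: → [0,16); WM=11
i=10 t=12 v=1: → [0,17); WM=12
i=11 t=9 v=6: → [0,17); WM=12
i=12 t=11 v=8: → [0,17); WM=12
i=13 t=14 v=4: → [0,19); WM=14
i=14 t=13 v=4: → [0,19); WM=14
i=15 t=20 v=2: → [20,25); WM=20
i=16 t=13 v=5: DROP (t<20-4); WM=20
i=17 t=25 v=3: → [25,30); WM=25
i=18 t=19 v=1: DROP (t<25-4); WM=25
i=19 t=18 v=5: DROP (t<25-4); WM=25
i=20 t=29 v=3: → [25,34); WM=29
i=21 t=29 v=7: → [25,34); WM=29
i=22 t=29 v=9: → [25,34); WM=29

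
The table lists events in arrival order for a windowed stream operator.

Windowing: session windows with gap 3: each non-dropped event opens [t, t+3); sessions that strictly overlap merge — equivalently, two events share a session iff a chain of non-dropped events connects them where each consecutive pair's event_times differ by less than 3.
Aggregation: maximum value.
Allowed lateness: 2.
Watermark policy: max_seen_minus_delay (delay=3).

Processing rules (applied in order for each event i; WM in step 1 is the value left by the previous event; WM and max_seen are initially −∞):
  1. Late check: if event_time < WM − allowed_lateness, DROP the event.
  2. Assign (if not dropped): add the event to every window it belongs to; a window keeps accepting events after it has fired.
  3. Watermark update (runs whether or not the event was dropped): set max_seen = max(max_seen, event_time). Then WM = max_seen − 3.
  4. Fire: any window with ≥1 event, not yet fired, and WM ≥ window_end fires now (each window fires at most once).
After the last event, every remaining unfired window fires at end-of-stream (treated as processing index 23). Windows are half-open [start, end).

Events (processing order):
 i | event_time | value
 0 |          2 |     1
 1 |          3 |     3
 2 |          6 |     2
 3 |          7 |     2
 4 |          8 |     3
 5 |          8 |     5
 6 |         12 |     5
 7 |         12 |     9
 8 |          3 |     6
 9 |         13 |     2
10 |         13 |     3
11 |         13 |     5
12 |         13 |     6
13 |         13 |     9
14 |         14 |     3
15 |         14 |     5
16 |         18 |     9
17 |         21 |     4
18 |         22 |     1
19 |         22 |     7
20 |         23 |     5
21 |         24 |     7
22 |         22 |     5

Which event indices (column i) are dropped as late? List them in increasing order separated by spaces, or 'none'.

8

i=0 t=2 v=1: → [2,5); WM=-1
i=1 t=3 v=3: → [2,6); WM=0
i=2 t=6 v=2: → [6,9); WM=3
i=3 t=7 v=2: → [6,10); WM=4
i=4 t=8 v=3: → [6,11); WM=5
i=5 t=8 v=5: → [6,11); WM=5
i=6 t=12 v=5: → [12,15); WM=9
i=7 t=12 v=9: → [12,15); WM=9
i=8 t=3 v=6: DROP (t<9-2); WM=9
i=9 t=13 v=2: → [12,16); WM=10
i=10 t=13 v=3: → [12,16); WM=10
i=11 t=13 v=5: → [12,16); WM=10
i=12 t=13 v=6: → [12,16); WM=10
i=13 t=13 v=9: → [12,16); WM=10
i=14 t=14 v=3: → [12,17); WM=11
i=15 t=14 v=5: → [12,17); WM=11
i=16 t=18 v=9: → [18,21); WM=15
i=17 t=21 v=4: → [21,24); WM=18
i=18 t=22 v=1: → [21,25); WM=19
i=19 t=22 v=7: → [21,25); WM=19
i=20 t=23 v=5: → [21,26); WM=20
i=21 t=24 v=7: → [21,27); WM=21
i=22 t=22 v=5: → [21,27); WM=21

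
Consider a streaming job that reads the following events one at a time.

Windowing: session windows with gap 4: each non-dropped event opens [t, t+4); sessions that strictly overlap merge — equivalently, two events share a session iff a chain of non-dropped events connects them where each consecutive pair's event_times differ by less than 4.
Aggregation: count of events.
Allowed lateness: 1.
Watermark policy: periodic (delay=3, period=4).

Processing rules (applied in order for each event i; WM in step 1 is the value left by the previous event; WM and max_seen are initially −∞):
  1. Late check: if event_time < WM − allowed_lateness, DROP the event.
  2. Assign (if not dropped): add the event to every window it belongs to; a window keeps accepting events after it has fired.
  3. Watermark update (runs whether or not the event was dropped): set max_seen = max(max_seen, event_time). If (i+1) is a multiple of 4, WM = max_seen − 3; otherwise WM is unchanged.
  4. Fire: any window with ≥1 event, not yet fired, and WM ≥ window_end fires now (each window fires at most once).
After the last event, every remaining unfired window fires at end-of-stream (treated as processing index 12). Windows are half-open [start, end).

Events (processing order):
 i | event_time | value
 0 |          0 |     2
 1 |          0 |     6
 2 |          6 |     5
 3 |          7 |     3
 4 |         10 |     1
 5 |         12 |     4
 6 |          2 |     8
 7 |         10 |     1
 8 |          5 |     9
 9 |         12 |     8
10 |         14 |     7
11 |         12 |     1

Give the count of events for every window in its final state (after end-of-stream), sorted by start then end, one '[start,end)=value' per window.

[0,4)=2 [6,18)=8

i=0 t=0 v=2: → [0,4); WM=−∞
i=1 t=0 v=6: → [0,4); WM=−∞
i=2 t=6 v=5: → [6,10); WM=−∞
i=3 t=7 v=3: → [6,11); WM=4
i=4 t=10 v=1: → [6,14); WM=4
i=5 t=12 v=4: → [6,16); WM=4
i=6 t=2 v=8: DROP (t<4-1); WM=4
i=7 t=10 v=1: → [6,16); WM=9
i=8 t=5 v=9: DROP (t<9-1); WM=9
i=9 t=12 v=8: → [6,16); WM=9
i=10 t=14 v=7: → [6,18); WM=9
i=11 t=12 v=1: → [6,18); WM=11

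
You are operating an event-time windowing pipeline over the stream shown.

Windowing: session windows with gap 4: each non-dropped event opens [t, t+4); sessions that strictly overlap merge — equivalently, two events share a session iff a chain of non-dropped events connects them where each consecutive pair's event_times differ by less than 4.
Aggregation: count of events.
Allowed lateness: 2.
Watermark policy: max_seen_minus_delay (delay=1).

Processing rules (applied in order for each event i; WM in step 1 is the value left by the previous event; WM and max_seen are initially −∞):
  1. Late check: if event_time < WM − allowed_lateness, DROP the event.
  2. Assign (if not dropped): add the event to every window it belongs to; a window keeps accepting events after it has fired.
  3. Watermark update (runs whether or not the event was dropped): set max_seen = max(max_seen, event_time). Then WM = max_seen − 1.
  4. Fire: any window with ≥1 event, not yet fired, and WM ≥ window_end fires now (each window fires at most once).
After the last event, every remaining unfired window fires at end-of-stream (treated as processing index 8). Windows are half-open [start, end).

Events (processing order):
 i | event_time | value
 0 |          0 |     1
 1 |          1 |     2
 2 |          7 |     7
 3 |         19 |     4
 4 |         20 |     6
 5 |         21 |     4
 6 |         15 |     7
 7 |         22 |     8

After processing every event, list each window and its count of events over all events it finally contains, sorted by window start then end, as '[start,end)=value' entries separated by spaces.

[0,5)=2 [7,11)=1 [19,26)=4

i=0 t=0 v=1: → [0,4); WM=-1
i=1 t=1 v=2: → [0,5); WM=0
i=2 t=7 v=7: → [7,11); WM=6
i=3 t=19 v=4: → [19,23); WM=18
i=4 t=20 v=6: → [19,24); WM=19
i=5 t=21 v=4: → [19,25); WM=20
i=6 t=15 v=7: DROP (t<20-2); WM=20
i=7 t=22 v=8: → [19,26); WM=21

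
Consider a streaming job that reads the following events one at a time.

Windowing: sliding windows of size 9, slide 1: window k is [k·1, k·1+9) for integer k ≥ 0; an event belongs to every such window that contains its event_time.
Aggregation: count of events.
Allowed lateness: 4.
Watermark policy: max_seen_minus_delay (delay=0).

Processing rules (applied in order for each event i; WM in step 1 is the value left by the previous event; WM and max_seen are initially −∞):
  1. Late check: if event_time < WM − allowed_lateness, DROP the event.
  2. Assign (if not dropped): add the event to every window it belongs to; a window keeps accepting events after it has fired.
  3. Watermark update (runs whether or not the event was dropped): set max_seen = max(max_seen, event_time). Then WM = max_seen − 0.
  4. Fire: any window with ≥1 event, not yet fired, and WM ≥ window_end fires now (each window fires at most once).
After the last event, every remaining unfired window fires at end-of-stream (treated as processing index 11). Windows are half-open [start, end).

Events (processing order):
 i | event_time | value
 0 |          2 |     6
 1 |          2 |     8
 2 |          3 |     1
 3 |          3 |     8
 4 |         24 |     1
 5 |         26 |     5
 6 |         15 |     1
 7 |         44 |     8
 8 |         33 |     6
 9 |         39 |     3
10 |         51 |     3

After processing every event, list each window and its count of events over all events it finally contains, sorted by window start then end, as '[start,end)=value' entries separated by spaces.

[0,9)=4 [1,10)=4 [2,11)=4 [3,12)=2 [16,25)=1 [17,26)=1 [18,27)=2 [19,28)=2 [20,29)=2 [21,30)=2 [22,31)=2 [23,32)=2 [24,33)=2 [25,34)=1 [26,35)=1 [36,45)=1 [37,46)=1 [38,47)=1 [39,48)=1 [40,49)=1 [41,50)=1 [42,51)=1 [43,52)=2 [44,53)=2 [45,54)=1 [46,55)=1 [47,56)=1 [48,57)=1 [49,58)=1 [50,59)=1 [51,60)=1

i=0 t=2 v=6: → [2,11),[1,10),[0,9); WM=2
i=1 t=2 v=8: → [2,11),[1,10),[0,9); WM=2
i=2 t=3 v=1: → [3,12),[2,11),[1,10),[0,9); WM=3
i=3 t=3 v=8: → [3,12),[2,11),[1,10),[0,9); WM=3
i=4 t=24 v=1: → [24,33),[23,32),[22,31),[21,30),[20,29),[19,28),[18,27),[17,26),[16,25); WM=24; [0,9) fires=4 [1,10) fires=4 [2,11) fires=4 [3,12) fires=2
i=5 t=26 v=5: → [26,35),[25,34),[24,33),[23,32),[22,31),[21,30),[20,29),[19,28),[18,27); WM=26; [16,25) fires=1 [17,26) fires=1
i=6 t=15 v=1: DROP (t<26-4); WM=26
i=7 t=44 v=8: → [44,53),[43,52),[42,51),[41,50),[40,49),[39,48),[38,47),[37,46),[36,45); WM=44; [18,27) fires=2 [19,28) fires=2 [20,29) fires=2 [21,30) fires=2 [22,31) fires=2 [23,32) fires=2 [24,33) fires=2 [25,34) fires=1 [26,35) fires=1
i=8 t=33 v=6: DROP (t<44-4); WM=44
i=9 t=39 v=3: DROP (t<44-4); WM=44
i=10 t=51 v=3: → [51,60),[50,59),[49,58),[48,57),[47,56),[46,55),[45,54),[44,53),[43,52); WM=51; [36,45) fires=1 [37,46) fires=1 [38,47) fires=1 [39,48) fires=1 [40,49) fires=1 [41,50) fires=1 [42,51) fires=1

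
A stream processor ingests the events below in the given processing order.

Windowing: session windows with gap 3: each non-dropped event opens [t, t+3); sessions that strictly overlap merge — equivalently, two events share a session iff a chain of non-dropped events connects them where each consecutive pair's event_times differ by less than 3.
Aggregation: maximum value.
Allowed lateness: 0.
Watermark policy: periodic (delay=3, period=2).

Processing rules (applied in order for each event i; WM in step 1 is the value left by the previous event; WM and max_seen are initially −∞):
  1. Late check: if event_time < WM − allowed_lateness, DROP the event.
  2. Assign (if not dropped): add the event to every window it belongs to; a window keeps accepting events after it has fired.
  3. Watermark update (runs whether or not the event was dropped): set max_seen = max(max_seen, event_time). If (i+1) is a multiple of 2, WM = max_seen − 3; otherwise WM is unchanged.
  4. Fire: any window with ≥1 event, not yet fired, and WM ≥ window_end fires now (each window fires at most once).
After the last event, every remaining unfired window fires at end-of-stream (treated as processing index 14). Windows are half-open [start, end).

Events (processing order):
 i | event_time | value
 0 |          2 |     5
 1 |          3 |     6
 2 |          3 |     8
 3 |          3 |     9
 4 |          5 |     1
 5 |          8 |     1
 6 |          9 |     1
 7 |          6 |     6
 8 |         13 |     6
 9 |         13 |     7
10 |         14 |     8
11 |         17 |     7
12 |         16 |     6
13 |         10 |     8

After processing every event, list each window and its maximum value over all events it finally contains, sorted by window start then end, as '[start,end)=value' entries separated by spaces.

i=0 t=2 v=5: → [2,5); WM=−∞
i=1 t=3 v=6: → [2,6); WM=0
i=2 t=3 v=8: → [2,6); WM=0
i=3 t=3 v=9: → [2,6); WM=0
i=4 t=5 v=1: → [2,8); WM=0
i=5 t=8 v=1: → [8,11); WM=5
i=6 t=9 v=1: → [8,12); WM=5
i=7 t=6 v=6: → [2,12); WM=6
i=8 t=13 v=6: → [13,16); WM=6
i=9 t=13 v=7: → [13,16); WM=10
i=10 t=14 v=8: → [13,17); WM=10
i=11 t=17 v=7: → [17,20); WM=14
i=12 t=16 v=6: → [13,20); WM=14
i=13 t=10 v=8: DROP (t<14-0); WM=14

[2,12)=9 [13,20)=8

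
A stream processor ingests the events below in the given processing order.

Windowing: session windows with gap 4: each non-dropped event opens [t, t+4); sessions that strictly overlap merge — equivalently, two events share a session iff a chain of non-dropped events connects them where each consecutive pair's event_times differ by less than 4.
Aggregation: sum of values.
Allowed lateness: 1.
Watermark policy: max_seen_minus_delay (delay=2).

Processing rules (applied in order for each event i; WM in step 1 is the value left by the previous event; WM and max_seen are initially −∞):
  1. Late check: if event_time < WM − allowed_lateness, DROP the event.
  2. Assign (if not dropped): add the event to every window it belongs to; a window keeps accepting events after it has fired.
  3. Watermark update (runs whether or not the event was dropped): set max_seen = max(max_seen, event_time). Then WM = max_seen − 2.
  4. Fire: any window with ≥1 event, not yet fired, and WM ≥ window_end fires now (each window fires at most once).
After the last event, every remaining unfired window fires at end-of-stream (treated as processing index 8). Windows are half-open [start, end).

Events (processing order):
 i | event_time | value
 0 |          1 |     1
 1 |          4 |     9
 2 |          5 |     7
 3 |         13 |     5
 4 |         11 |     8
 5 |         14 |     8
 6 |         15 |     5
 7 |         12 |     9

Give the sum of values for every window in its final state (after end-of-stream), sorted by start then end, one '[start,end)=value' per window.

[1,9)=17 [11,19)=35

i=0 t=1 v=1: → [1,5); WM=-1
i=1 t=4 v=9: → [1,8); WM=2
i=2 t=5 v=7: → [1,9); WM=3
i=3 t=13 v=5: → [13,17); WM=11
i=4 t=11 v=8: → [11,17); WM=11
i=5 t=14 v=8: → [11,18); WM=12
i=6 t=15 v=5: → [11,19); WM=13
i=7 t=12 v=9: → [11,19); WM=13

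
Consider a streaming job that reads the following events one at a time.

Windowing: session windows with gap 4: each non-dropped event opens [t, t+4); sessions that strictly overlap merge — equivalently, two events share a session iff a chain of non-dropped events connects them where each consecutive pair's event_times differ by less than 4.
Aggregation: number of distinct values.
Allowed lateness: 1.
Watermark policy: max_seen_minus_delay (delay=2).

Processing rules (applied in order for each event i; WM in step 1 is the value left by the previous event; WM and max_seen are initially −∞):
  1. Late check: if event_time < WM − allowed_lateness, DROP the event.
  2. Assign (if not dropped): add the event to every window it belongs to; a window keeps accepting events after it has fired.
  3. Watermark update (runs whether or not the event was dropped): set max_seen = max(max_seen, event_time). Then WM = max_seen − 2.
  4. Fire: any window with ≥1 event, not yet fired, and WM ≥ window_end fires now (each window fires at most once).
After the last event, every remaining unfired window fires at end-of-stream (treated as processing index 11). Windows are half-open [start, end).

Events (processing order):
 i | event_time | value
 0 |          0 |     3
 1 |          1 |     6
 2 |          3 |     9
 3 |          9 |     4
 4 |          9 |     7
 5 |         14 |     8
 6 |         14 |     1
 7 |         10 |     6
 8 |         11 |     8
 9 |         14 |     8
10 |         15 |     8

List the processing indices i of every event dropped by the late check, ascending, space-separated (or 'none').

i=0 t=0 v=3: → [0,4); WM=-2
i=1 t=1 v=6: → [0,5); WM=-1
i=2 t=3 v=9: → [0,7); WM=1
i=3 t=9 v=4: → [9,13); WM=7
i=4 t=9 v=7: → [9,13); WM=7
i=5 t=14 v=8: → [14,18); WM=12
i=6 t=14 v=1: → [14,18); WM=12
i=7 t=10 v=6: DROP (t<12-1); WM=12
i=8 t=11 v=8: → [9,18); WM=12
i=9 t=14 v=8: → [9,18); WM=12
i=10 t=15 v=8: → [9,19); WM=13

7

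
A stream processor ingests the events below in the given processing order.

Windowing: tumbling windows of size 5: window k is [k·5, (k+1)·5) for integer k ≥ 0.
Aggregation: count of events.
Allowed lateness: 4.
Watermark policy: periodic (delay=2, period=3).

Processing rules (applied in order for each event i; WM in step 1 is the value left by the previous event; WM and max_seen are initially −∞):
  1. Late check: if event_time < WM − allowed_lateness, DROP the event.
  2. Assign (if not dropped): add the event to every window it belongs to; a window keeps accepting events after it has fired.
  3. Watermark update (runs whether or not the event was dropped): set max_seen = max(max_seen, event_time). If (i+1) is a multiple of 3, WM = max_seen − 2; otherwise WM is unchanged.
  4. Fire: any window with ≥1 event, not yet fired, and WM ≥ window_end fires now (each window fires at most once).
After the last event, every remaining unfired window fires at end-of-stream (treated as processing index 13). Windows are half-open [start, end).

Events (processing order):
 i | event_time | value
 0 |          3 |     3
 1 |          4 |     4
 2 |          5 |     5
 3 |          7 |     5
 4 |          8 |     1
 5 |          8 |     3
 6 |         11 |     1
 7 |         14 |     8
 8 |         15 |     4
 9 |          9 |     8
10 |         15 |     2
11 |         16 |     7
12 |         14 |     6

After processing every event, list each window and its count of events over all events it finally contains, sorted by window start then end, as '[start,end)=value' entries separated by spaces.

[0,5)=2 [5,10)=5 [10,15)=3 [15,20)=3

i=0 t=3 v=3: → [0,5); WM=−∞
i=1 t=4 v=4: → [0,5); WM=−∞
i=2 t=5 v=5: → [5,10); WM=3
i=3 t=7 v=5: → [5,10); WM=3
i=4 t=8 v=1: → [5,10); WM=3
i=5 t=8 v=3: → [5,10); WM=6; [0,5) fires=2
i=6 t=11 v=1: → [10,15); WM=6
i=7 t=14 v=8: → [10,15); WM=6
i=8 t=15 v=4: → [15,20); WM=13; [5,10) fires=4
i=9 t=9 v=8: → [5,10); WM=13
i=10 t=15 v=2: → [15,20); WM=13
i=11 t=16 v=7: → [15,20); WM=14
i=12 t=14 v=6: → [10,15); WM=14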